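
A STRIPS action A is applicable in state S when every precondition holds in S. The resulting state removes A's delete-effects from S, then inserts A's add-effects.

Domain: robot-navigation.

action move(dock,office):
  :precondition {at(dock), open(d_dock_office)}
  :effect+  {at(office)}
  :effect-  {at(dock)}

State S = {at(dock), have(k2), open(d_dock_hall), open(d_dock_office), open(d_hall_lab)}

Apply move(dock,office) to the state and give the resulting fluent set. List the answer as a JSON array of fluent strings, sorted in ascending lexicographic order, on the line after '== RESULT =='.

Compute (S \ del) ∪ add:
  pre ⊆ S: {at(dock), open(d_dock_office)} ⊆ S  — applicable
  S \ del = {have(k2), open(d_dock_hall), open(d_dock_office), open(d_hall_lab)}
  ∪ add   = {at(office), have(k2), open(d_dock_hall), open(d_dock_office), open(d_hall_lab)}

== RESULT ==
["at(office)", "have(k2)", "open(d_dock_hall)", "open(d_dock_office)", "open(d_hall_lab)"]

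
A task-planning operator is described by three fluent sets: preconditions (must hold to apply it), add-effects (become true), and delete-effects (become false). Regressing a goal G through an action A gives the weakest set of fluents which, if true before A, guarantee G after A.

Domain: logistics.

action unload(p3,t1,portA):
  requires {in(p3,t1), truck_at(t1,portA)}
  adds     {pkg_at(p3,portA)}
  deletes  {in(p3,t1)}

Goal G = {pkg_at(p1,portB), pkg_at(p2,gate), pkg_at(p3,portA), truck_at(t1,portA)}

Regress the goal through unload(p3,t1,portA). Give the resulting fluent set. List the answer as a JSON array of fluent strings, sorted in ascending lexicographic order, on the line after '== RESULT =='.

Regress:
  G ∩ del = {}  (empty — regression defined)
  G \ add = {pkg_at(p1,portB), pkg_at(p2,gate), pkg_at(p3,portA), truck_at(t1,portA)} \ {pkg_at(p3,portA)} = {pkg_at(p1,portB), pkg_at(p2,gate), truck_at(t1,portA)}
  ∪ pre   = {pkg_at(p1,portB), pkg_at(p2,gate), truck_at(t1,portA)} ∪ {in(p3,t1), truck_at(t1,portA)}
          = {in(p3,t1), pkg_at(p1,portB), pkg_at(p2,gate), truck_at(t1,portA)}

== RESULT ==
["in(p3,t1)", "pkg_at(p1,portB)", "pkg_at(p2,gate)", "truck_at(t1,portA)"]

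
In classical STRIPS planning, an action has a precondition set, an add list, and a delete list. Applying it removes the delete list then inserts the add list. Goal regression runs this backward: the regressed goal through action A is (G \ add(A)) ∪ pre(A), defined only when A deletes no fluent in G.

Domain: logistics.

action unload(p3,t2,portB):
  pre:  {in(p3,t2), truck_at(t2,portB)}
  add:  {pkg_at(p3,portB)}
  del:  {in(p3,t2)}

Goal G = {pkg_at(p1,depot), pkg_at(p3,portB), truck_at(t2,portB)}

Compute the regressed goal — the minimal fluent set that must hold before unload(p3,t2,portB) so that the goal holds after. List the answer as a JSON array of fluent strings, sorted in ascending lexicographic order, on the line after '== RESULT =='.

Compute (G \ add) ∪ pre:
  G ∩ del = {}  (empty — regression defined)
  G \ add = {pkg_at(p1,depot), pkg_at(p3,portB), truck_at(t2,portB)} \ {pkg_at(p3,portB)} = {pkg_at(p1,depot), truck_at(t2,portB)}
  ∪ pre   = {pkg_at(p1,depot), truck_at(t2,portB)} ∪ {in(p3,t2), truck_at(t2,portB)}
          = {in(p3,t2), pkg_at(p1,depot), truck_at(t2,portB)}

== RESULT ==
["in(p3,t2)", "pkg_at(p1,depot)", "truck_at(t2,portB)"]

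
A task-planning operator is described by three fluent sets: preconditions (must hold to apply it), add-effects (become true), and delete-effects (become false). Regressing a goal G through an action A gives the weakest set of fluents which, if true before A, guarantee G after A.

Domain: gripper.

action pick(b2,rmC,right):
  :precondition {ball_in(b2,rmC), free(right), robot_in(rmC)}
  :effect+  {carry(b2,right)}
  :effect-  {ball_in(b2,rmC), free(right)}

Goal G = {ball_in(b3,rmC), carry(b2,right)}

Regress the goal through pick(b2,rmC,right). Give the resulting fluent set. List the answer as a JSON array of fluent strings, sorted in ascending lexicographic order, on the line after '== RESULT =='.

Compute (G \ add) ∪ pre:
  G ∩ del = {}  (empty — regression defined)
  G \ add = {ball_in(b3,rmC), carry(b2,right)} \ {carry(b2,right)} = {ball_in(b3,rmC)}
  ∪ pre   = {ball_in(b3,rmC)} ∪ {ball_in(b2,rmC), free(right), robot_in(rmC)}
          = {ball_in(b2,rmC), ball_in(b3,rmC), free(right), robot_in(rmC)}

== RESULT ==
["ball_in(b2,rmC)", "ball_in(b3,rmC)", "free(right)", "robot_in(rmC)"]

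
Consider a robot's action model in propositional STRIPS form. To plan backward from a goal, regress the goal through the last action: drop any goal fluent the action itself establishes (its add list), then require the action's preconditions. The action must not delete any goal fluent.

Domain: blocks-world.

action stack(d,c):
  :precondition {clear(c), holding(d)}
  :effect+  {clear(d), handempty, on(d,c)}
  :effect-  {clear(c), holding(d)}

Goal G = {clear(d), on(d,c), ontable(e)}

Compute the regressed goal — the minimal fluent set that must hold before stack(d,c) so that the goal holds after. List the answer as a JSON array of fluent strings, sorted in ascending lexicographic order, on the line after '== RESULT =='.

Compute (G \ add) ∪ pre:
  G ∩ del = {}  (empty — regression defined)
  G \ add = {clear(d), on(d,c), ontable(e)} \ {clear(d), handempty, on(d,c)} = {ontable(e)}
  ∪ pre   = {ontable(e)} ∪ {clear(c), holding(d)}
          = {clear(c), holding(d), ontable(e)}

== RESULT ==
["clear(c)", "holding(d)", "ontable(e)"]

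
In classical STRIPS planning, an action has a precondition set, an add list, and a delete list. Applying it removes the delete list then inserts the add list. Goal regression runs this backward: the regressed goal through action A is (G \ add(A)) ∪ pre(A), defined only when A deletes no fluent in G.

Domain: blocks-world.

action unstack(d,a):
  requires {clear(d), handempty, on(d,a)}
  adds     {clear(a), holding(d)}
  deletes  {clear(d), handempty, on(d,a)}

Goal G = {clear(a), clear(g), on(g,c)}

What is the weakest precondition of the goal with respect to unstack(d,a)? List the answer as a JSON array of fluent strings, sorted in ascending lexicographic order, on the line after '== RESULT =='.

Regress:
  G ∩ del = {}  (empty — regression defined)
  G \ add = {clear(a), clear(g), on(g,c)} \ {clear(a), holding(d)} = {clear(g), on(g,c)}
  ∪ pre   = {clear(g), on(g,c)} ∪ {clear(d), handempty, on(d,a)}
          = {clear(d), clear(g), handempty, on(d,a), on(g,c)}

== RESULT ==
["clear(d)", "clear(g)", "handempty", "on(d,a)", "on(g,c)"]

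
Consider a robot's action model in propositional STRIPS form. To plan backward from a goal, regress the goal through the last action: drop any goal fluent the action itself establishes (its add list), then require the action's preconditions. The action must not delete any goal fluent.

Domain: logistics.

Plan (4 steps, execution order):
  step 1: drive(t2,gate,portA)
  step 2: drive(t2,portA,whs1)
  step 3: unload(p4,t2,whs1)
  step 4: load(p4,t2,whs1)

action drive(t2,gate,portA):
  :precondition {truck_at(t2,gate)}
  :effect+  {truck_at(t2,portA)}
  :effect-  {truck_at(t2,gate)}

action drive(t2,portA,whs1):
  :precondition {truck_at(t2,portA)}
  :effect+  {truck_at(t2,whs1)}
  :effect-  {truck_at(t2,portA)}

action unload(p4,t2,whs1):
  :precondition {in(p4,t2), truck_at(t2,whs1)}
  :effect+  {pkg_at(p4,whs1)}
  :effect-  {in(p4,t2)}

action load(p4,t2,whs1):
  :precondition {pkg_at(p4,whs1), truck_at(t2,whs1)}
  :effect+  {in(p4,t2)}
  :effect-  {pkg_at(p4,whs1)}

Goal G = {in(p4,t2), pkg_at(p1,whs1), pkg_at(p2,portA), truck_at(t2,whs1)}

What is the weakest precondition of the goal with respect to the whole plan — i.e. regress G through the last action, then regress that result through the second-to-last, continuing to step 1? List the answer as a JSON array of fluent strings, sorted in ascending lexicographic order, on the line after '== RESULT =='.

Regress step by step:
  through step 4 (load(p4,t2,whs1)): drop {in(p4,t2)}, keep {pkg_at(p1,whs1), pkg_at(p2,portA), truck_at(t2,whs1)}, require {pkg_at(p4,whs1), truck_at(t2,whs1)}
    → {pkg_at(p1,whs1), pkg_at(p2,portA), pkg_at(p4,whs1), truck_at(t2,whs1)}
  through step 3 (unload(p4,t2,whs1)): drop {pkg_at(p4,whs1)}, keep {pkg_at(p1,whs1), pkg_at(p2,portA), truck_at(t2,whs1)}, require {in(p4,t2), truck_at(t2,whs1)}
    → {in(p4,t2), pkg_at(p1,whs1), pkg_at(p2,portA), truck_at(t2,whs1)}
  through step 2 (drive(t2,portA,whs1)): drop {truck_at(t2,whs1)}, keep {in(p4,t2), pkg_at(p1,whs1), pkg_at(p2,portA)}, require {truck_at(t2,portA)}
    → {in(p4,t2), pkg_at(p1,whs1), pkg_at(p2,portA), truck_at(t2,portA)}
  through step 1 (drive(t2,gate,portA)): drop {truck_at(t2,portA)}, keep {in(p4,t2), pkg_at(p1,whs1), pkg_at(p2,portA)}, require {truck_at(t2,gate)}
    → {in(p4,t2), pkg_at(p1,whs1), pkg_at(p2,portA), truck_at(t2,gate)}

== RESULT ==
["in(p4,t2)", "pkg_at(p1,whs1)", "pkg_at(p2,portA)", "truck_at(t2,gate)"]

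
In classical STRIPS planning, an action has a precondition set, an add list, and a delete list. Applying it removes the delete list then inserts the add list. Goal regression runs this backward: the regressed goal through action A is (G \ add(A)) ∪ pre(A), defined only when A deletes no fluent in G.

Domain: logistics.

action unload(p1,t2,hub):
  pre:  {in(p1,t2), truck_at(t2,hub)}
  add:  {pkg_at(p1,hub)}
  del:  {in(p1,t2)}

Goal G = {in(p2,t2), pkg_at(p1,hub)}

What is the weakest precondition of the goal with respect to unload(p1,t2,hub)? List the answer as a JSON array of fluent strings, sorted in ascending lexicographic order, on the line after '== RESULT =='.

Regress:
  G ∩ del = {}  (empty — regression defined)
  G \ add = {in(p2,t2), pkg_at(p1,hub)} \ {pkg_at(p1,hub)} = {in(p2,t2)}
  ∪ pre   = {in(p2,t2)} ∪ {in(p1,t2), truck_at(t2,hub)}
          = {in(p1,t2), in(p2,t2), truck_at(t2,hub)}

== RESULT ==
["in(p1,t2)", "in(p2,t2)", "truck_at(t2,hub)"]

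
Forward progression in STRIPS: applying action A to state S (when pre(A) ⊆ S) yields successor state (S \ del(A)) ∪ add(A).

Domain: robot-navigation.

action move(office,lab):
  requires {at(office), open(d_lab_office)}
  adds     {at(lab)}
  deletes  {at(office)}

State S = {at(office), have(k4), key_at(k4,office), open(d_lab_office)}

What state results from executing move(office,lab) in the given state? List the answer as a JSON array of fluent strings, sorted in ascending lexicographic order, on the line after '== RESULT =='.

Progress:
  pre ⊆ S: {at(office), open(d_lab_office)} ⊆ S  — applicable
  S \ del = {have(k4), key_at(k4,office), open(d_lab_office)}
  ∪ add   = {at(lab), have(k4), key_at(k4,office), open(d_lab_office)}

== RESULT ==
["at(lab)", "have(k4)", "key_at(k4,office)", "open(d_lab_office)"]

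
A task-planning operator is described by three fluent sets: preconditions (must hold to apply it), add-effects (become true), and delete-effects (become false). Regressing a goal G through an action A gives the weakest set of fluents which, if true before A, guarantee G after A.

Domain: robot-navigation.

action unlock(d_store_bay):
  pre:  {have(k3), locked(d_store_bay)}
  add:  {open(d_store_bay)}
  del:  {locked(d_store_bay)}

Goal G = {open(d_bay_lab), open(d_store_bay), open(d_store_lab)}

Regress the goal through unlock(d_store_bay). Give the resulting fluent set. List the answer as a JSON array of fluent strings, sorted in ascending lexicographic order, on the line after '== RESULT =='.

Compute (G \ add) ∪ pre:
  G ∩ del = {}  (empty — regression defined)
  G \ add = {open(d_bay_lab), open(d_store_bay), open(d_store_lab)} \ {open(d_store_bay)} = {open(d_bay_lab), open(d_store_lab)}
  ∪ pre   = {open(d_bay_lab), open(d_store_lab)} ∪ {have(k3), locked(d_store_bay)}
          = {have(k3), locked(d_store_bay), open(d_bay_lab), open(d_store_lab)}

== RESULT ==
["have(k3)", "locked(d_store_bay)", "open(d_bay_lab)", "open(d_store_lab)"]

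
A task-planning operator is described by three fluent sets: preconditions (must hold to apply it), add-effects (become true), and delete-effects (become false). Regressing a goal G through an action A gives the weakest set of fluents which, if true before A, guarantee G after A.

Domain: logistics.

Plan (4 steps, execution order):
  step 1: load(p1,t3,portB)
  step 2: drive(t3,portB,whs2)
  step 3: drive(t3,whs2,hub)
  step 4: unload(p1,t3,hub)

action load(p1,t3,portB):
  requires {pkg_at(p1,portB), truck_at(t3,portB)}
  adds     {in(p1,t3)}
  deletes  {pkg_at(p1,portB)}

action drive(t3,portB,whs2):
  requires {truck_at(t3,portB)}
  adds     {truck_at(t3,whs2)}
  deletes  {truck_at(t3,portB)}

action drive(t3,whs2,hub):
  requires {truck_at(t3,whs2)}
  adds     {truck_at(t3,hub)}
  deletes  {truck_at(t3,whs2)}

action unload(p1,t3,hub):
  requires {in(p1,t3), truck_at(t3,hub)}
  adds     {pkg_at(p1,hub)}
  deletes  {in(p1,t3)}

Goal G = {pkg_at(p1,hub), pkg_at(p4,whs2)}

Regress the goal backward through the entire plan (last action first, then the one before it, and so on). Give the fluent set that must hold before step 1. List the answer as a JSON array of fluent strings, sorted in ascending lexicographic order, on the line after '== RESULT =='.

Regress step by step:
  through step 4 (unload(p1,t3,hub)): drop {pkg_at(p1,hub)}, keep {pkg_at(p4,whs2)}, require {in(p1,t3), truck_at(t3,hub)}
    → {in(p1,t3), pkg_at(p4,whs2), truck_at(t3,hub)}
  through step 3 (drive(t3,whs2,hub)): drop {truck_at(t3,hub)}, keep {in(p1,t3), pkg_at(p4,whs2)}, require {truck_at(t3,whs2)}
    → {in(p1,t3), pkg_at(p4,whs2), truck_at(t3,whs2)}
  through step 2 (drive(t3,portB,whs2)): drop {truck_at(t3,whs2)}, keep {in(p1,t3), pkg_at(p4,whs2)}, require {truck_at(t3,portB)}
    → {in(p1,t3), pkg_at(p4,whs2), truck_at(t3,portB)}
  through step 1 (load(p1,t3,portB)): drop {in(p1,t3)}, keep {pkg_at(p4,whs2), truck_at(t3,portB)}, require {pkg_at(p1,portB), truck_at(t3,portB)}
    → {pkg_at(p1,portB), pkg_at(p4,whs2), truck_at(t3,portB)}

== RESULT ==
["pkg_at(p1,portB)", "pkg_at(p4,whs2)", "truck_at(t3,portB)"]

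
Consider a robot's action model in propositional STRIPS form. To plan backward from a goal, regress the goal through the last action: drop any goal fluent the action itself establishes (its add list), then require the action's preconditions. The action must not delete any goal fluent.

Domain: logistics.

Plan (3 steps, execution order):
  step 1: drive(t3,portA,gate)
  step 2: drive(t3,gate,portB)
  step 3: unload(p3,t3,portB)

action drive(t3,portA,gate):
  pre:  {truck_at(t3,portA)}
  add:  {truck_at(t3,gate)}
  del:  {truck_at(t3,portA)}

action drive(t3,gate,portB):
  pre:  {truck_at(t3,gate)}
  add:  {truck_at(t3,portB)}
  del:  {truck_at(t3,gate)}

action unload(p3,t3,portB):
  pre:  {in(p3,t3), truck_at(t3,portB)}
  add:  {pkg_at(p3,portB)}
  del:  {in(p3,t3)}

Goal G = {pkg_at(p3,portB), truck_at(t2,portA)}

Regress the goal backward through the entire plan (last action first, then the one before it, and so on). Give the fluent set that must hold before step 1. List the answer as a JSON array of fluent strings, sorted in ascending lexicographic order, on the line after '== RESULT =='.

Regress step by step:
  through step 3 (unload(p3,t3,portB)): drop {pkg_at(p3,portB)}, keep {truck_at(t2,portA)}, require {in(p3,t3), truck_at(t3,portB)}
    → {in(p3,t3), truck_at(t2,portA), truck_at(t3,portB)}
  through step 2 (drive(t3,gate,portB)): drop {truck_at(t3,portB)}, keep {in(p3,t3), truck_at(t2,portA)}, require {truck_at(t3,gate)}
    → {in(p3,t3), truck_at(t2,portA), truck_at(t3,gate)}
  through step 1 (drive(t3,portA,gate)): drop {truck_at(t3,gate)}, keep {in(p3,t3), truck_at(t2,portA)}, require {truck_at(t3,portA)}
    → {in(p3,t3), truck_at(t2,portA), truck_at(t3,portA)}

== RESULT ==
["in(p3,t3)", "truck_at(t2,portA)", "truck_at(t3,portA)"]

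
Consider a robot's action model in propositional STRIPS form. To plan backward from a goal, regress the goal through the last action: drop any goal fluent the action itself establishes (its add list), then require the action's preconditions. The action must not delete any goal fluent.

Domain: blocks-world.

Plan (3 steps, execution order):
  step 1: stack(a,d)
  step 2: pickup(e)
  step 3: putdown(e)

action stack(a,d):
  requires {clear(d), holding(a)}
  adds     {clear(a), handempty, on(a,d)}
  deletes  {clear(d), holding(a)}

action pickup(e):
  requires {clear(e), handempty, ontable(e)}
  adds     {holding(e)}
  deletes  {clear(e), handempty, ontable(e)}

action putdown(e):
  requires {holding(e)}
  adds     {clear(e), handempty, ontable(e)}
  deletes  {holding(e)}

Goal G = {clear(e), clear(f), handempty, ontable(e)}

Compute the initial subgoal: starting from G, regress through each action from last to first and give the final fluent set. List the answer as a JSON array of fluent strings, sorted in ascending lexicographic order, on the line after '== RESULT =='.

Work backward from the goal:
  through step 3 (putdown(e)): drop {clear(e), handempty, ontable(e)}, keep {clear(f)}, require {holding(e)}
    → {clear(f), holding(e)}
  through step 2 (pickup(e)): drop {holding(e)}, keep {clear(f)}, require {clear(e), handempty, ontable(e)}
    → {clear(e), clear(f), handempty, ontable(e)}
  through step 1 (stack(a,d)): drop {handempty}, keep {clear(e), clear(f), ontable(e)}, require {clear(d), holding(a)}
    → {clear(d), clear(e), clear(f), holding(a), ontable(e)}

== RESULT ==
["clear(d)", "clear(e)", "clear(f)", "holding(a)", "ontable(e)"]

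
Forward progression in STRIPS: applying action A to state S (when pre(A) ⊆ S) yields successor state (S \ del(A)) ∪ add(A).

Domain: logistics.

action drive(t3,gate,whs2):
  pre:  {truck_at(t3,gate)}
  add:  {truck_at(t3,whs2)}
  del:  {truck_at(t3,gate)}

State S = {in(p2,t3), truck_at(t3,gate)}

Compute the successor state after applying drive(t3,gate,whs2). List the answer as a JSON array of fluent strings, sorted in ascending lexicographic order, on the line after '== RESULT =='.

Compute (S \ del) ∪ add:
  pre ⊆ S: {truck_at(t3,gate)} ⊆ S  — applicable
  S \ del = {in(p2,t3)}
  ∪ add   = {in(p2,t3), truck_at(t3,whs2)}

== RESULT ==
["in(p2,t3)", "truck_at(t3,whs2)"]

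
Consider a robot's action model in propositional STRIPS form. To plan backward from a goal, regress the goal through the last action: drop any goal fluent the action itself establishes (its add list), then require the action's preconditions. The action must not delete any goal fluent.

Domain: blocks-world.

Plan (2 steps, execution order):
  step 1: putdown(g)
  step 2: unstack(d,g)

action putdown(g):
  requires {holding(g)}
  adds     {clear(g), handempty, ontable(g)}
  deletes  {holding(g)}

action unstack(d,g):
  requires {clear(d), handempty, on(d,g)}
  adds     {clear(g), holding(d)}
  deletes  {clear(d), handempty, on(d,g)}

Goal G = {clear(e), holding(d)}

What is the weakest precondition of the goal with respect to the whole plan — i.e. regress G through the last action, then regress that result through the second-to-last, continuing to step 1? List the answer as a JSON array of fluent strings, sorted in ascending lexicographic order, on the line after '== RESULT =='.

Regress step by step:
  through step 2 (unstack(d,g)): drop {holding(d)}, keep {clear(e)}, require {clear(d), handempty, on(d,g)}
    → {clear(d), clear(e), handempty, on(d,g)}
  through step 1 (putdown(g)): drop {handempty}, keep {clear(d), clear(e), on(d,g)}, require {holding(g)}
    → {clear(d), clear(e), holding(g), on(d,g)}

== RESULT ==
["clear(d)", "clear(e)", "holding(g)", "on(d,g)"]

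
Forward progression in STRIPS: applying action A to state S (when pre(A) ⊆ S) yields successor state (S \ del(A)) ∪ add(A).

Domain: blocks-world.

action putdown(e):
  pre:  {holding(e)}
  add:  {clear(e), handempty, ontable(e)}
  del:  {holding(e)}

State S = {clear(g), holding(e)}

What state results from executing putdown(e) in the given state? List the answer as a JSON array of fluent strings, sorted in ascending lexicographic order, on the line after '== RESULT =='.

Compute (S \ del) ∪ add:
  pre ⊆ S: {holding(e)} ⊆ S  — applicable
  S \ del = {clear(g)}
  ∪ add   = {clear(e), clear(g), handempty, ontable(e)}

== RESULT ==
["clear(e)", "clear(g)", "handempty", "ontable(e)"]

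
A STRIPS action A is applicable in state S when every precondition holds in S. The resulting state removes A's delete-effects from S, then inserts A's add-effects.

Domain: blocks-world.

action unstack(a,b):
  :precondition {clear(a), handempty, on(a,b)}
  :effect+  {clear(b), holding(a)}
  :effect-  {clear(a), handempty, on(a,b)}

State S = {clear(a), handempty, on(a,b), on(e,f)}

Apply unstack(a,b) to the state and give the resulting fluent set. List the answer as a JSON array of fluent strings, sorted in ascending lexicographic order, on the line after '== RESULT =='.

Progress:
  pre ⊆ S: {clear(a), handempty, on(a,b)} ⊆ S  — applicable
  S \ del = {on(e,f)}
  ∪ add   = {clear(b), holding(a), on(e,f)}

== RESULT ==
["clear(b)", "holding(a)", "on(e,f)"]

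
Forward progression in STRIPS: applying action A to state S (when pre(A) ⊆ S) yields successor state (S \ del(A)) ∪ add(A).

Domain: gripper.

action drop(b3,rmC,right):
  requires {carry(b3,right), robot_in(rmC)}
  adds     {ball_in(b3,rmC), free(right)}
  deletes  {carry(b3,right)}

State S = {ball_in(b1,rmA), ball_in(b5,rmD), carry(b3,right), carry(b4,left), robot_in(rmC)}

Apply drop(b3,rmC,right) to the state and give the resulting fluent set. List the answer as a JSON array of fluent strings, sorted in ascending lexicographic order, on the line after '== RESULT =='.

Progress:
  pre ⊆ S: {carry(b3,right), robot_in(rmC)} ⊆ S  — applicable
  S \ del = {ball_in(b1,rmA), ball_in(b5,rmD), carry(b4,left), robot_in(rmC)}
  ∪ add   = {ball_in(b1,rmA), ball_in(b3,rmC), ball_in(b5,rmD), carry(b4,left), free(right), robot_in(rmC)}

== RESULT ==
["ball_in(b1,rmA)", "ball_in(b3,rmC)", "ball_in(b5,rmD)", "carry(b4,left)", "free(right)", "robot_in(rmC)"]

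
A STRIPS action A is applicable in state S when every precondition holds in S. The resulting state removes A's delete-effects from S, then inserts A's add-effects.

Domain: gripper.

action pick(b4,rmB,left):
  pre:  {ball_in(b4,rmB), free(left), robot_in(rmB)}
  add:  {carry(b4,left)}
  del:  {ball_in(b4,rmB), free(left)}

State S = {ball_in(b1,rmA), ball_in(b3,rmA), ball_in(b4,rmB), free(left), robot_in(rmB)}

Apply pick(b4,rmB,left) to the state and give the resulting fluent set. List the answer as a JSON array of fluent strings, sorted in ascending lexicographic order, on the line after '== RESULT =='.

Compute (S \ del) ∪ add:
  pre ⊆ S: {ball_in(b4,rmB), free(left), robot_in(rmB)} ⊆ S  — applicable
  S \ del = {ball_in(b1,rmA), ball_in(b3,rmA), robot_in(rmB)}
  ∪ add   = {ball_in(b1,rmA), ball_in(b3,rmA), carry(b4,left), robot_in(rmB)}

== RESULT ==
["ball_in(b1,rmA)", "ball_in(b3,rmA)", "carry(b4,left)", "robot_in(rmB)"]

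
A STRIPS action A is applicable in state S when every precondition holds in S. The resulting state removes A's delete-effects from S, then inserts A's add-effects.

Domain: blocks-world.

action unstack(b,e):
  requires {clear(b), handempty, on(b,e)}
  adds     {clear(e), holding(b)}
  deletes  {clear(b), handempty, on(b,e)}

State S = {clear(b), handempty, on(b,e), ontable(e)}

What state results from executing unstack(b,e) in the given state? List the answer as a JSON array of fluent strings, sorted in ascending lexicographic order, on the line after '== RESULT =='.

Progress:
  pre ⊆ S: {clear(b), handempty, on(b,e)} ⊆ S  — applicable
  S \ del = {ontable(e)}
  ∪ add   = {clear(e), holding(b), ontable(e)}

== RESULT ==
["clear(e)", "holding(b)", "ontable(e)"]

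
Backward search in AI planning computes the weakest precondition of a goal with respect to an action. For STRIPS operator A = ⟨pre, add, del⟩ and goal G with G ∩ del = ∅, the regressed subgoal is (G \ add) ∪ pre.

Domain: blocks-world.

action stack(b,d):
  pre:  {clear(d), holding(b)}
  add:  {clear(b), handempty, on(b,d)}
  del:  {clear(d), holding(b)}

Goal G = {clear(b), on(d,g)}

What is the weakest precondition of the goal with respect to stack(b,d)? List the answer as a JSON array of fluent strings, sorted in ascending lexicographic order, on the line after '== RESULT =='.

Regress:
  G ∩ del = {}  (empty — regression defined)
  G \ add = {clear(b), on(d,g)} \ {clear(b), handempty, on(b,d)} = {on(d,g)}
  ∪ pre   = {on(d,g)} ∪ {clear(d), holding(b)}
          = {clear(d), holding(b), on(d,g)}

== RESULT ==
["clear(d)", "holding(b)", "on(d,g)"]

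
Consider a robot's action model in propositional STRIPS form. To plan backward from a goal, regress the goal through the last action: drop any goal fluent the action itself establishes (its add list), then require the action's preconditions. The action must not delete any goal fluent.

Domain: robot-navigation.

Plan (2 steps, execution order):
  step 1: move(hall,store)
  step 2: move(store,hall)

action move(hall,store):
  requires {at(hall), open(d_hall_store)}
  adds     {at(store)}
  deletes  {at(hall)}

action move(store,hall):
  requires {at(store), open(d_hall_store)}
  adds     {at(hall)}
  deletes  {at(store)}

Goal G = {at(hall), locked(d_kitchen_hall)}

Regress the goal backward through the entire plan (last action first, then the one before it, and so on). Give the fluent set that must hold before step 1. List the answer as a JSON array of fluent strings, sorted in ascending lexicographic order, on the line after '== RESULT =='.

Regress step by step:
  through step 2 (move(store,hall)): drop {at(hall)}, keep {locked(d_kitchen_hall)}, require {at(store), open(d_hall_store)}
    → {at(store), locked(d_kitchen_hall), open(d_hall_store)}
  through step 1 (move(hall,store)): drop {at(store)}, keep {locked(d_kitchen_hall), open(d_hall_store)}, require {at(hall), open(d_hall_store)}
    → {at(hall), locked(d_kitchen_hall), open(d_hall_store)}

== RESULT ==
["at(hall)", "locked(d_kitchen_hall)", "open(d_hall_store)"]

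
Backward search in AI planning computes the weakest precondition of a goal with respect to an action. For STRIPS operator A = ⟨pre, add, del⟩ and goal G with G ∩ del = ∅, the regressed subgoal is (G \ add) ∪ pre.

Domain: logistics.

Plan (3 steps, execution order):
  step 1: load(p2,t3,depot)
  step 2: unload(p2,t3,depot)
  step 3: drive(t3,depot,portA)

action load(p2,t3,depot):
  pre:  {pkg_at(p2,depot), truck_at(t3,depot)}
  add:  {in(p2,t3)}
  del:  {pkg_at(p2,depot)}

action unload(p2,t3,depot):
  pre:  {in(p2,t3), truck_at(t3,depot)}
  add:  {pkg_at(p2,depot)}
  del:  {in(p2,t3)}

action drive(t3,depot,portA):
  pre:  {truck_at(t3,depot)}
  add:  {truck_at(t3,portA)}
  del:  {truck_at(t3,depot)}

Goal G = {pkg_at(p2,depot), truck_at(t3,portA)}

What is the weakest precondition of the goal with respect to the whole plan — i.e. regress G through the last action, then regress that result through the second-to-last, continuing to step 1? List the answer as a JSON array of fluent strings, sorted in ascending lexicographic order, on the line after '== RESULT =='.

Regress step by step:
  through step 3 (drive(t3,depot,portA)): drop {truck_at(t3,portA)}, keep {pkg_at(p2,depot)}, require {truck_at(t3,depot)}
    → {pkg_at(p2,depot), truck_at(t3,depot)}
  through step 2 (unload(p2,t3,depot)): drop {pkg_at(p2,depot)}, keep {truck_at(t3,depot)}, require {in(p2,t3), truck_at(t3,depot)}
    → {in(p2,t3), truck_at(t3,depot)}
  through step 1 (load(p2,t3,depot)): drop {in(p2,t3)}, keep {truck_at(t3,depot)}, require {pkg_at(p2,depot), truck_at(t3,depot)}
    → {pkg_at(p2,depot), truck_at(t3,depot)}

== RESULT ==
["pkg_at(p2,depot)", "truck_at(t3,depot)"]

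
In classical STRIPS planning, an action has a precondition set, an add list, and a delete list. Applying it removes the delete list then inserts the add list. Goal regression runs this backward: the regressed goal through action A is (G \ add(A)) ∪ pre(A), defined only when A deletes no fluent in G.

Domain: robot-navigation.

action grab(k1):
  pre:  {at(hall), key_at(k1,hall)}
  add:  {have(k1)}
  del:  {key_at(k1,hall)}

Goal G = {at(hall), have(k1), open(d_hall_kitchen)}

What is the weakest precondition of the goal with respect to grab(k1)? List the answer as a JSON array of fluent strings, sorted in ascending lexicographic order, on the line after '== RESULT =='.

Regress:
  G ∩ del = {}  (empty — regression defined)
  G \ add = {at(hall), have(k1), open(d_hall_kitchen)} \ {have(k1)} = {at(hall), open(d_hall_kitchen)}
  ∪ pre   = {at(hall), open(d_hall_kitchen)} ∪ {at(hall), key_at(k1,hall)}
          = {at(hall), key_at(k1,hall), open(d_hall_kitchen)}

== RESULT ==
["at(hall)", "key_at(k1,hall)", "open(d_hall_kitchen)"]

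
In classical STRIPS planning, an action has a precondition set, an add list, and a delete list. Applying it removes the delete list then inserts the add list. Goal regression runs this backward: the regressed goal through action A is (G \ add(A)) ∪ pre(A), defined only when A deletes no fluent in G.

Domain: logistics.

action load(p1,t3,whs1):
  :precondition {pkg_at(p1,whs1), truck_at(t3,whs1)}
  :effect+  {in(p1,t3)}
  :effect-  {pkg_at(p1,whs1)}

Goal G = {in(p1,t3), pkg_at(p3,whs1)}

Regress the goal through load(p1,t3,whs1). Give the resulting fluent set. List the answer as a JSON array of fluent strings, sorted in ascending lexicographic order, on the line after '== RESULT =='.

Compute (G \ add) ∪ pre:
  G ∩ del = {}  (empty — regression defined)
  G \ add = {in(p1,t3), pkg_at(p3,whs1)} \ {in(p1,t3)} = {pkg_at(p3,whs1)}
  ∪ pre   = {pkg_at(p3,whs1)} ∪ {pkg_at(p1,whs1), truck_at(t3,whs1)}
          = {pkg_at(p1,whs1), pkg_at(p3,whs1), truck_at(t3,whs1)}

== RESULT ==
["pkg_at(p1,whs1)", "pkg_at(p3,whs1)", "truck_at(t3,whs1)"]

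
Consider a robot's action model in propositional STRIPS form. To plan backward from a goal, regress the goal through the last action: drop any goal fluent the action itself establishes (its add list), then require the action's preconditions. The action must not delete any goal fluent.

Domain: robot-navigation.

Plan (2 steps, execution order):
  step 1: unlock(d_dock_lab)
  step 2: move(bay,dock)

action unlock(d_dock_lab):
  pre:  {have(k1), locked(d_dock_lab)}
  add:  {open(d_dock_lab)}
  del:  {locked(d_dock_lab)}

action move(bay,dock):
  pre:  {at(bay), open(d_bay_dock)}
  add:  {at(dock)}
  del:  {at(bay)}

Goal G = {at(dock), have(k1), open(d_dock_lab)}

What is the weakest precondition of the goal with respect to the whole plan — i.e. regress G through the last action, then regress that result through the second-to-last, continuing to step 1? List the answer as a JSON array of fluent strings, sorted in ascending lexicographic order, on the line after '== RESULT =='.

Work backward from the goal:
  through step 2 (move(bay,dock)): drop {at(dock)}, keep {have(k1), open(d_dock_lab)}, require {at(bay), open(d_bay_dock)}
    → {at(bay), have(k1), open(d_bay_dock), open(d_dock_lab)}
  through step 1 (unlock(d_dock_lab)): drop {open(d_dock_lab)}, keep {at(bay), have(k1), open(d_bay_dock)}, require {have(k1), locked(d_dock_lab)}
    → {at(bay), have(k1), locked(d_dock_lab), open(d_bay_dock)}

== RESULT ==
["at(bay)", "have(k1)", "locked(d_dock_lab)", "open(d_bay_dock)"]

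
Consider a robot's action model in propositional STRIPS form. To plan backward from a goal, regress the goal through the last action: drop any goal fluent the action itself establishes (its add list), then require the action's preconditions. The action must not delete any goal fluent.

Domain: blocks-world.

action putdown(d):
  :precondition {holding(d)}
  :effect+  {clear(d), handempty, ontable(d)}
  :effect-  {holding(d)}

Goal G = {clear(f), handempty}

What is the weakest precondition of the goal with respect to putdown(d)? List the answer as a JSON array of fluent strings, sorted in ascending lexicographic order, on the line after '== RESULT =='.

Regress:
  G ∩ del = {}  (empty — regression defined)
  G \ add = {clear(f), handempty} \ {clear(d), handempty, ontable(d)} = {clear(f)}
  ∪ pre   = {clear(f)} ∪ {holding(d)}
          = {clear(f), holding(d)}

== RESULT ==
["clear(f)", "holding(d)"]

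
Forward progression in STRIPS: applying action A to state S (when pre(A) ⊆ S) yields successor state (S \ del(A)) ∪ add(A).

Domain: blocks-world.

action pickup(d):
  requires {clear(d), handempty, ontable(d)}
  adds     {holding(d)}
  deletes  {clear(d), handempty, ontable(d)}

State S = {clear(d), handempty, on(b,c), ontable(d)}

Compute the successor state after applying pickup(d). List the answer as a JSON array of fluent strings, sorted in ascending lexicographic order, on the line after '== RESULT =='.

Progress:
  pre ⊆ S: {clear(d), handempty, ontable(d)} ⊆ S  — applicable
  S \ del = {on(b,c)}
  ∪ add   = {holding(d), on(b,c)}

== RESULT ==
["holding(d)", "on(b,c)"]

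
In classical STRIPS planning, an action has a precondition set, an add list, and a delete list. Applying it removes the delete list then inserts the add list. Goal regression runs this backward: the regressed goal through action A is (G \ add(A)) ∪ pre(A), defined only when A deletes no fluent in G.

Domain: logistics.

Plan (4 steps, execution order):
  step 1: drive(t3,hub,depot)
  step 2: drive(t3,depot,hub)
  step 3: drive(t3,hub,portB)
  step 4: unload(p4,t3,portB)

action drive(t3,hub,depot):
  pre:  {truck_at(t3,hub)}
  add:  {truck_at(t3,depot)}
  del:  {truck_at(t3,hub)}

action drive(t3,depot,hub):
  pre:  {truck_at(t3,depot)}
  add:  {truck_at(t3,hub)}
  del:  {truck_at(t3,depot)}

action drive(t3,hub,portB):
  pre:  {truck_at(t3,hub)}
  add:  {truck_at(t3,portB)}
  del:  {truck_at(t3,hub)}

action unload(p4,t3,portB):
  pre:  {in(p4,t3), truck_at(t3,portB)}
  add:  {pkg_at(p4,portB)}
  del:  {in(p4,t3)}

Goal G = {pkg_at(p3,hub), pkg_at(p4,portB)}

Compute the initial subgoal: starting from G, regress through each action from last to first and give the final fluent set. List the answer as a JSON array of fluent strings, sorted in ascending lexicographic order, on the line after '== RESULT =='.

Regress step by step:
  through step 4 (unload(p4,t3,portB)): drop {pkg_at(p4,portB)}, keep {pkg_at(p3,hub)}, require {in(p4,t3), truck_at(t3,portB)}
    → {in(p4,t3), pkg_at(p3,hub), truck_at(t3,portB)}
  through step 3 (drive(t3,hub,portB)): drop {truck_at(t3,portB)}, keep {in(p4,t3), pkg_at(p3,hub)}, require {truck_at(t3,hub)}
    → {in(p4,t3), pkg_at(p3,hub), truck_at(t3,hub)}
  through step 2 (drive(t3,depot,hub)): drop {truck_at(t3,hub)}, keep {in(p4,t3), pkg_at(p3,hub)}, require {truck_at(t3,depot)}
    → {in(p4,t3), pkg_at(p3,hub), truck_at(t3,depot)}
  through step 1 (drive(t3,hub,depot)): drop {truck_at(t3,depot)}, keep {in(p4,t3), pkg_at(p3,hub)}, require {truck_at(t3,hub)}
    → {in(p4,t3), pkg_at(p3,hub), truck_at(t3,hub)}

== RESULT ==
["in(p4,t3)", "pkg_at(p3,hub)", "truck_at(t3,hub)"]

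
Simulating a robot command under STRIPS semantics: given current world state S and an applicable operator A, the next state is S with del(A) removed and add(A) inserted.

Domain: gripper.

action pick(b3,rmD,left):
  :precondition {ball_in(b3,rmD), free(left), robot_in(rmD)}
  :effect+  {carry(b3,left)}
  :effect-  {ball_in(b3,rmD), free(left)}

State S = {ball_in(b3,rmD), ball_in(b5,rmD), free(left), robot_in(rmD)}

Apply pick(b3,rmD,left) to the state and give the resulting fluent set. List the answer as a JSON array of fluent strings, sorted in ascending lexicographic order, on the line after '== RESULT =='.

Compute (S \ del) ∪ add:
  pre ⊆ S: {ball_in(b3,rmD), free(left), robot_in(rmD)} ⊆ S  — applicable
  S \ del = {ball_in(b5,rmD), robot_in(rmD)}
  ∪ add   = {ball_in(b5,rmD), carry(b3,left), robot_in(rmD)}

== RESULT ==
["ball_in(b5,rmD)", "carry(b3,left)", "robot_in(rmD)"]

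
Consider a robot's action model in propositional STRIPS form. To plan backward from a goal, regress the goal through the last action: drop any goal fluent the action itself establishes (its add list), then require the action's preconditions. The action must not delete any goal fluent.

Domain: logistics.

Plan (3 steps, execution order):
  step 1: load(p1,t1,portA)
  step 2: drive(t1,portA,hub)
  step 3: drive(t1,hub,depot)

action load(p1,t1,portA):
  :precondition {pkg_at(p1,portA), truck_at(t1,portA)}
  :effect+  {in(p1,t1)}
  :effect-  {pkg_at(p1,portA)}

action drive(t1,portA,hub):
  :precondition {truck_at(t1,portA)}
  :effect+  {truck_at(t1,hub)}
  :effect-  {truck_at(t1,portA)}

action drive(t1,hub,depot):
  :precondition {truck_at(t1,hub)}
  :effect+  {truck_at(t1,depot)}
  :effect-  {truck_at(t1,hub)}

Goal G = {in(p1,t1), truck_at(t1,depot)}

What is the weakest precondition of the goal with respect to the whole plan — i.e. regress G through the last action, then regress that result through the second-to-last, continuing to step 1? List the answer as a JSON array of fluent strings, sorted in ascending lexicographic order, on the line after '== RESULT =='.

Regress step by step:
  through step 3 (drive(t1,hub,depot)): drop {truck_at(t1,depot)}, keep {in(p1,t1)}, require {truck_at(t1,hub)}
    → {in(p1,t1), truck_at(t1,hub)}
  through step 2 (drive(t1,portA,hub)): drop {truck_at(t1,hub)}, keep {in(p1,t1)}, require {truck_at(t1,portA)}
    → {in(p1,t1), truck_at(t1,portA)}
  through step 1 (load(p1,t1,portA)): drop {in(p1,t1)}, keep {truck_at(t1,portA)}, require {pkg_at(p1,portA), truck_at(t1,portA)}
    → {pkg_at(p1,portA), truck_at(t1,portA)}

== RESULT ==
["pkg_at(p1,portA)", "truck_at(t1,portA)"]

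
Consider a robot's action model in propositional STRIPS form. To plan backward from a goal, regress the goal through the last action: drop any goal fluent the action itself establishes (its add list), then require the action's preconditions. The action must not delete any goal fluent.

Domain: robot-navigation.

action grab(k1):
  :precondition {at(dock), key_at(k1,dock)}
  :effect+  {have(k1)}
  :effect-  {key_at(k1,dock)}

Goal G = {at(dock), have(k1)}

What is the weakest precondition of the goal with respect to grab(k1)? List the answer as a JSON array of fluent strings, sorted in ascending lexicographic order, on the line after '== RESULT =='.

Compute (G \ add) ∪ pre:
  G ∩ del = {}  (empty — regression defined)
  G \ add = {at(dock), have(k1)} \ {have(k1)} = {at(dock)}
  ∪ pre   = {at(dock)} ∪ {at(dock), key_at(k1,dock)}
          = {at(dock), key_at(k1,dock)}

== RESULT ==
["at(dock)", "key_at(k1,dock)"]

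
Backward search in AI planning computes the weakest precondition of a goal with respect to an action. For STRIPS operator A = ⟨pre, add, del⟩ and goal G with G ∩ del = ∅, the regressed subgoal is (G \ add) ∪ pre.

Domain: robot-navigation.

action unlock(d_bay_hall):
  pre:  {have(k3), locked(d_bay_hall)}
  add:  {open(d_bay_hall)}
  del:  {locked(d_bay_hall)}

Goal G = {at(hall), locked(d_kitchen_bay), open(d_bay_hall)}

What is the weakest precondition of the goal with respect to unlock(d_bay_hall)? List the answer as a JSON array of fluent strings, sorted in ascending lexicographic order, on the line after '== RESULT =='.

Regress:
  G ∩ del = {}  (empty — regression defined)
  G \ add = {at(hall), locked(d_kitchen_bay), open(d_bay_hall)} \ {open(d_bay_hall)} = {at(hall), locked(d_kitchen_bay)}
  ∪ pre   = {at(hall), locked(d_kitchen_bay)} ∪ {have(k3), locked(d_bay_hall)}
          = {at(hall), have(k3), locked(d_bay_hall), locked(d_kitchen_bay)}

== RESULT ==
["at(hall)", "have(k3)", "locked(d_bay_hall)", "locked(d_kitchen_bay)"]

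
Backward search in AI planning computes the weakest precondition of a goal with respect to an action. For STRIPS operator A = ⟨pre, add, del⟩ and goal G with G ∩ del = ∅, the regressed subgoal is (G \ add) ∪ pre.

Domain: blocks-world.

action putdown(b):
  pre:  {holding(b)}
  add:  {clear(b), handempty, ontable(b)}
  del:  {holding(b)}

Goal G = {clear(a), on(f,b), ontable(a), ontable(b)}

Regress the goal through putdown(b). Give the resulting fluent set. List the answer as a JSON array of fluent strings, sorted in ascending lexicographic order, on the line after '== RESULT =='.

Regress:
  G ∩ del = {}  (empty — regression defined)
  G \ add = {clear(a), on(f,b), ontable(a), ontable(b)} \ {clear(b), handempty, ontable(b)} = {clear(a), on(f,b), ontable(a)}
  ∪ pre   = {clear(a), on(f,b), ontable(a)} ∪ {holding(b)}
          = {clear(a), holding(b), on(f,b), ontable(a)}

== RESULT ==
["clear(a)", "holding(b)", "on(f,b)", "ontable(a)"]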